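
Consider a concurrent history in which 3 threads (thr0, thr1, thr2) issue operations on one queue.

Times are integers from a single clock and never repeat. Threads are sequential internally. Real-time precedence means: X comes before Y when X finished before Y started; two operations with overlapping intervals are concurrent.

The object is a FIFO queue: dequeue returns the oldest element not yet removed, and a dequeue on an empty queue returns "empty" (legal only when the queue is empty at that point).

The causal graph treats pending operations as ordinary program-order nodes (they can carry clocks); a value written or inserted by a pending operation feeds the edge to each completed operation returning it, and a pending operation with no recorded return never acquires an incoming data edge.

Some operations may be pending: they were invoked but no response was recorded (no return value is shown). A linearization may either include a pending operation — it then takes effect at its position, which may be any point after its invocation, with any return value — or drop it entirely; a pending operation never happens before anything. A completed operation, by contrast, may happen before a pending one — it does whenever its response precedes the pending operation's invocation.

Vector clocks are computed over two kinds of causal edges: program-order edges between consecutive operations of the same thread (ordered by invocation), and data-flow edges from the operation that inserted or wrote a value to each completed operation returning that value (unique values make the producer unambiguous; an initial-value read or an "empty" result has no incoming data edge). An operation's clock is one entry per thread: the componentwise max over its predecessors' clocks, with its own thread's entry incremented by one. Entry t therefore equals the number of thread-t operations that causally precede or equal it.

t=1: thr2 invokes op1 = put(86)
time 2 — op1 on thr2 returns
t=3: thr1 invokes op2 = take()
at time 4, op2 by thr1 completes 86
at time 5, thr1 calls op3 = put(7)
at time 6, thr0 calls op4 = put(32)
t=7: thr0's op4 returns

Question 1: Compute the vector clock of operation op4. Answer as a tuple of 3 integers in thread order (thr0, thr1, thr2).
(1, 0, 0)

op1, invoked 1, has no incoming edges; only thr2's bump applies → (0, 0, 1)
op4, invoked 6, has no incoming edges; only thr0's bump applies → (1, 0, 0)
VC(op2, invoked at 3): max of VC(op1)=(0, 0, 1), then +1 on thread thr1 → (0, 1, 1)
VC(op3, invoked at 5): max of VC(op2)=(0, 1, 1), then +1 on thread thr1 → (0, 2, 1)
target: VC(op4) = (1, 0, 0)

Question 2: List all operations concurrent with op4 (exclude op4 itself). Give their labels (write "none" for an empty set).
op3

op4 spans [6,7]: anything still running between times 6 and 7 counts as concurrent
op1 [1,2]: before
op2 [3,4]: before
op3 [5,…): concurrent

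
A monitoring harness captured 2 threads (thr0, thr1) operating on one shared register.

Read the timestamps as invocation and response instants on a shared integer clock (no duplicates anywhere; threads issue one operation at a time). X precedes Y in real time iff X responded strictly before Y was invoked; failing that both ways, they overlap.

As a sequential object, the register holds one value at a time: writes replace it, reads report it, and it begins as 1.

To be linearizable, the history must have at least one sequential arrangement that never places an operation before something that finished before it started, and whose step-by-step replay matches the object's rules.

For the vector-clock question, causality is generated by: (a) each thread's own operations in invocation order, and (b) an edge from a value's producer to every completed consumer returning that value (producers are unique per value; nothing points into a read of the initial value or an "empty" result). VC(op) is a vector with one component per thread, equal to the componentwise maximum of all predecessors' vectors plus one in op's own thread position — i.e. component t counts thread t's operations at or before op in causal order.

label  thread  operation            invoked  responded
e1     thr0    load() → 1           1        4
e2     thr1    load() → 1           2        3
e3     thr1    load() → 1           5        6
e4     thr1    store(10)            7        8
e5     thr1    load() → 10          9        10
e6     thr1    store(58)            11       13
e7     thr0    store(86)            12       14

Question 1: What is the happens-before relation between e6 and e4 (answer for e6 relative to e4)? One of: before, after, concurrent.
e6 spans [11,13], e4 spans [7,8]
resp(e4)=8 < inv(e6)=11

after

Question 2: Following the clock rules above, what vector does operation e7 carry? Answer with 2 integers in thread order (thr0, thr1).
invoked at 2, e2 has no predecessors; its own thr1 bump gives (0, 1)
invoked at 1, e1 has no predecessors; its own thr0 bump gives (1, 0)
e3, invoked 5, takes VC(e2)=(0, 1) under max, adds 1 for thr1 → (0, 2)
e7, invoked 12, takes VC(e1)=(1, 0) under max, adds 1 for thr0 → (2, 0)
e4, invoked 7, takes VC(e3)=(0, 2) under max, adds 1 for thr1 → (0, 3)
e5, invoked 9, takes VC(e4)=(0, 3) under max, adds 1 for thr1 → (0, 4)
e6, invoked 11, takes VC(e5)=(0, 4) under max, adds 1 for thr1 → (0, 5)
target: VC(e7) = (2, 0)

(2, 0)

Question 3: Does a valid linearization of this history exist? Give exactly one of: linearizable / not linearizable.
witness order: e1, e2, e3, e4, e5, e6, e7
1. e1 load() → 1, leaving value 1
2. e2 load() → 1, leaving value 1
3. e3 load() → 1, leaving value 1
4. e4 store(10), leaving value 10
5. e5 load() → 10, leaving value 10
6. e6 store(58), leaving value 58
7. e7 store(86), leaving value 86

linearizable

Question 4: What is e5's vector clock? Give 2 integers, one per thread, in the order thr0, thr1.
root op e2, invoked 2: fresh clock plus thr1's own tick → (0, 1)
root op e1, invoked 1: fresh clock plus thr0's own tick → (1, 0)
invoked at 5, e3 merges VC(e2)=(0, 1) and bumps thr1's slot → (0, 2)
invoked at 12, e7 merges VC(e1)=(1, 0) and bumps thr0's slot → (2, 0)
invoked at 7, e4 merges VC(e3)=(0, 2) and bumps thr1's slot → (0, 3)
invoked at 9, e5 merges VC(e4)=(0, 3) and bumps thr1's slot → (0, 4)
invoked at 11, e6 merges VC(e5)=(0, 4) and bumps thr1's slot → (0, 5)
target: VC(e5) = (0, 4)

(0, 4)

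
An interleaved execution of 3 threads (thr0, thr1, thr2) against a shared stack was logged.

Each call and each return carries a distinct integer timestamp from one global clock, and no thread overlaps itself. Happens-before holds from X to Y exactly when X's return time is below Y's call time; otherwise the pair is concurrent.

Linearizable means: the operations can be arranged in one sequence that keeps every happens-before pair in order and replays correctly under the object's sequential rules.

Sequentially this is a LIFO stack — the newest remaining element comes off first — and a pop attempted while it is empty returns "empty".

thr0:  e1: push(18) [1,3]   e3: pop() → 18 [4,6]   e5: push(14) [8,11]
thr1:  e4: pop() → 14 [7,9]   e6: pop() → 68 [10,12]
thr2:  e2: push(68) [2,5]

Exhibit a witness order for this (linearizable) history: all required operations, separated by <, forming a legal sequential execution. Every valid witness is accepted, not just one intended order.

1. e1 push(18), leaving stack <18>
2. e3 pop() → 18, leaving stack <>
3. e2 push(68), leaving stack <68>
4. e5 push(14), leaving stack <68,14>
5. e4 pop() → 14, leaving stack <68>
6. e6 pop() → 68, leaving stack <>

e1 < e3 < e2 < e5 < e4 < e6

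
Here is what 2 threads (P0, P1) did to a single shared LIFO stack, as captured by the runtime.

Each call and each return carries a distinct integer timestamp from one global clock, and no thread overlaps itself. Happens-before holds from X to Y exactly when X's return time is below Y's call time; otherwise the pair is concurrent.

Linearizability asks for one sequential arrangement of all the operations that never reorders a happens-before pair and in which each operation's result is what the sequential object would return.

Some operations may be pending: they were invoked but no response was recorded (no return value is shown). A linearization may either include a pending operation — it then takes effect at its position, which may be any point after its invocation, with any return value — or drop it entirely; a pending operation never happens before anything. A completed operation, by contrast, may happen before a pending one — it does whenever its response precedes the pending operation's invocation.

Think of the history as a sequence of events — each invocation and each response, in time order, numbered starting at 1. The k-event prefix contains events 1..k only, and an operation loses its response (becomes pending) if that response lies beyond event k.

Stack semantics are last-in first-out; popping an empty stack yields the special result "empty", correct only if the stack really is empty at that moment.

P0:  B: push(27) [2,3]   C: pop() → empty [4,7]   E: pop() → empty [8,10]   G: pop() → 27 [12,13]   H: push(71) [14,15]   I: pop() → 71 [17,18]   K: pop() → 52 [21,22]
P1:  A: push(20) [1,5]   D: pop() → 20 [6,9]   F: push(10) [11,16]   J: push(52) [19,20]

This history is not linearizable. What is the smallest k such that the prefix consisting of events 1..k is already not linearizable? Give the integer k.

7

events 1..6 are still linearizable — one witness is A, B:
step 1: A push(20) — stack <20>
step 2: B push(27) — stack <20,27>
at event 7 (C's time-7 response) nothing linearizes any more
include/drop combinations of the 1 pending operation (D) were all tried; none helps
e.g. A, B, C (pending dropped): illegal at step 3, since C pop() → empty cannot apply there
e.g. B, A, C (pending dropped): illegal at step 3, since C pop() → empty cannot apply there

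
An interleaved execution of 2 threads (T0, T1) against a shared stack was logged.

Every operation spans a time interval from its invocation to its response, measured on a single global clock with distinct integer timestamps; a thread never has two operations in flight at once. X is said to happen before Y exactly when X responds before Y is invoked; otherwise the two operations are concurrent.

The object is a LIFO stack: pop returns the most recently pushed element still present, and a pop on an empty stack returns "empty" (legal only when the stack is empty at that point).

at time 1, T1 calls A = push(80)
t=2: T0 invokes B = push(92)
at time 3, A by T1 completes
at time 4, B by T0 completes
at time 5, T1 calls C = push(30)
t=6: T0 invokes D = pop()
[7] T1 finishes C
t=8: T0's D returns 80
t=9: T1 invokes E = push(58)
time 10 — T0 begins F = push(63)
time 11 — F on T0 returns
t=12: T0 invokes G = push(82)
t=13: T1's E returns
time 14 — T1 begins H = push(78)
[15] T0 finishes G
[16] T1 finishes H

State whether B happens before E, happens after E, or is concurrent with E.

B spans [2,4], E spans [9,13]
resp(B)=4 < inv(E)=9

before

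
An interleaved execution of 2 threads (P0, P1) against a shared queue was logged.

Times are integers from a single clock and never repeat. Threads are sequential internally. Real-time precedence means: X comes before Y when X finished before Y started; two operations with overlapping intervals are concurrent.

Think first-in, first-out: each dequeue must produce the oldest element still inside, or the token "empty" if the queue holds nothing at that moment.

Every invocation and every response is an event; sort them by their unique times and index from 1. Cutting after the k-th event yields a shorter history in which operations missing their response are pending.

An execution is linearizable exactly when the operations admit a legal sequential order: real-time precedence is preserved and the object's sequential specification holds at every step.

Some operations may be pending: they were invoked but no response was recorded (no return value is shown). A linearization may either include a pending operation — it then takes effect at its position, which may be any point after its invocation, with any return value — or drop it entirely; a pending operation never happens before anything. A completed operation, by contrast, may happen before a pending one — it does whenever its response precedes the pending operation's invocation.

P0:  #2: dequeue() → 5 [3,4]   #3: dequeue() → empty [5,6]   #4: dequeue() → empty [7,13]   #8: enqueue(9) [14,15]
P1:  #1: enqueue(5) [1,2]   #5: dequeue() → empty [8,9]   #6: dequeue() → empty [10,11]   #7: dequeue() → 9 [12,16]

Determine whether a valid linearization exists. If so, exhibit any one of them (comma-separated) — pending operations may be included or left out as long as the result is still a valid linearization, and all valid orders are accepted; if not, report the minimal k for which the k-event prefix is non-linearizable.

linearizable — witness: #1, #2, #3, #4, #5, #6, #8, #7

1. #1 enqueue(5), leaving queue <5>
2. #2 dequeue() → 5, leaving queue <>
3. #3 dequeue() → empty, leaving queue <>
4. #4 dequeue() → empty, leaving queue <>
5. #5 dequeue() → empty, leaving queue <>
6. #6 dequeue() → empty, leaving queue <>
7. #8 enqueue(9), leaving queue <9>
8. #7 dequeue() → 9, leaving queue <>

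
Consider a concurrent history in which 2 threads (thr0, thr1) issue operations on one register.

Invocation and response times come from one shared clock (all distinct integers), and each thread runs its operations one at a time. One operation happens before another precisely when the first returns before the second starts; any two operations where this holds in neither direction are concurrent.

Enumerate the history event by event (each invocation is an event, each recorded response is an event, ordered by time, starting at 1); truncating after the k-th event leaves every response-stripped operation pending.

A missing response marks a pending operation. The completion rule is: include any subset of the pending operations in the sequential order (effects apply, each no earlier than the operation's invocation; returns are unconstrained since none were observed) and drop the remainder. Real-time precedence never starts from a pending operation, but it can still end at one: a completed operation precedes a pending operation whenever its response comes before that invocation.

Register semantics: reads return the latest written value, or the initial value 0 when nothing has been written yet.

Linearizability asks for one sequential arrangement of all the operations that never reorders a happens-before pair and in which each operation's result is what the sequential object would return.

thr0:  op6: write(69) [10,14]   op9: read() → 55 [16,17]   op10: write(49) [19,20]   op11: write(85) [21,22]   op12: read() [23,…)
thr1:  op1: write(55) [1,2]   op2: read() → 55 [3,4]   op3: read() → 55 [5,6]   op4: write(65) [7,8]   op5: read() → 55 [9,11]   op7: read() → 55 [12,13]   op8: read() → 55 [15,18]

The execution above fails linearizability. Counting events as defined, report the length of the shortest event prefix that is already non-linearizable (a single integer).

events 1..10 are linearizable, e.g. via op1, op2, op3, op4:
step 1: op1 write(55) — value 55
step 2: op2 read() → 55 — value 55
step 3: op3 read() → 55 — value 55
step 4: op4 write(65) — value 65
at event 11 (op5's time-11 response) nothing linearizes any more
no escape via the 1 pending operation (op6): every completion choice fails
sample order op1, op2, op3, op4, op5 (pending dropped) stalls at step 5 — op5 read() → 55 has no legal effect

11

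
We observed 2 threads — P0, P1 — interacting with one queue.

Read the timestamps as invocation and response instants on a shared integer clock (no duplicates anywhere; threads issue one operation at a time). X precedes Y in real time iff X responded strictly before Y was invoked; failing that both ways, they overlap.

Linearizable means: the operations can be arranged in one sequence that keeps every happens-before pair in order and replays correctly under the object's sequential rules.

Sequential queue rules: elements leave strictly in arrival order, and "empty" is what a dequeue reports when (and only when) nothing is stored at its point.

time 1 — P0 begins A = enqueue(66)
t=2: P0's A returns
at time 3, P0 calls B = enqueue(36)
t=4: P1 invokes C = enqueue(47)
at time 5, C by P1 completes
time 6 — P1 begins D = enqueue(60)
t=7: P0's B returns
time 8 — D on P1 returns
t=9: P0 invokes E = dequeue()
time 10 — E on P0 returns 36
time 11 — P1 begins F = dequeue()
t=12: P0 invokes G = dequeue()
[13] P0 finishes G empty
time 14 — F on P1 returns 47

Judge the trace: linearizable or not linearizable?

not linearizable

prefix check: 1..9 passes, 1..10 fails once E's time-10 response joins
every one of the 3 real-time-consistent orders over 5 completed queue ops fails the sequential spec
e.g. A, B, C, D, E: illegal at step 5, since E dequeue() → 36 cannot apply there
e.g. A, C, B, D, E: illegal at step 5, since E dequeue() → 36 cannot apply there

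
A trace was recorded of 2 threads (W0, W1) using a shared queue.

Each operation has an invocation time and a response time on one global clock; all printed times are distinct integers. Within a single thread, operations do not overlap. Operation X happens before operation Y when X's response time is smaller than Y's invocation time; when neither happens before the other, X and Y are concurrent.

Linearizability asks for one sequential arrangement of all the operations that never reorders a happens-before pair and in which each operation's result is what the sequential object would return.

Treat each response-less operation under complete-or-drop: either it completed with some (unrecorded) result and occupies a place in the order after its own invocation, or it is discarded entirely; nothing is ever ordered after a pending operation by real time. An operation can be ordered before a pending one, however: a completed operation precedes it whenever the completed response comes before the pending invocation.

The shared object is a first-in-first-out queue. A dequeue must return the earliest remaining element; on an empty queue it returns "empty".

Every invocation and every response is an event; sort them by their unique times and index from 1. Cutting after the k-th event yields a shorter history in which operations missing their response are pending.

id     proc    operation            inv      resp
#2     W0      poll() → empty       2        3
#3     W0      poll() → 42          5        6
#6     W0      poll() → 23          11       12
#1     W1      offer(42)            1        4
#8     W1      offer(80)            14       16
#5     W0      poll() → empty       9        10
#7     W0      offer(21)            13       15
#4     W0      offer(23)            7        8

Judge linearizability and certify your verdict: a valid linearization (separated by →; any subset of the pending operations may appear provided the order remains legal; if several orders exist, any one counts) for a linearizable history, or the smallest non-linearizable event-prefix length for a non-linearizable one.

events 1..9 are fine; event 10 — the response of #5 at time 10 — makes the prefix non-linearizable
real-time-consistent orders of the 5 completed operations: 2 — all fail the queue replay
e.g. #1, #2, #3, #4, #5: illegal at step 2, since #2 poll() → empty cannot apply there
e.g. #2, #1, #3, #4, #5: illegal at step 5, since #5 poll() → empty cannot apply there

not linearizable — minimal violating prefix: 10 events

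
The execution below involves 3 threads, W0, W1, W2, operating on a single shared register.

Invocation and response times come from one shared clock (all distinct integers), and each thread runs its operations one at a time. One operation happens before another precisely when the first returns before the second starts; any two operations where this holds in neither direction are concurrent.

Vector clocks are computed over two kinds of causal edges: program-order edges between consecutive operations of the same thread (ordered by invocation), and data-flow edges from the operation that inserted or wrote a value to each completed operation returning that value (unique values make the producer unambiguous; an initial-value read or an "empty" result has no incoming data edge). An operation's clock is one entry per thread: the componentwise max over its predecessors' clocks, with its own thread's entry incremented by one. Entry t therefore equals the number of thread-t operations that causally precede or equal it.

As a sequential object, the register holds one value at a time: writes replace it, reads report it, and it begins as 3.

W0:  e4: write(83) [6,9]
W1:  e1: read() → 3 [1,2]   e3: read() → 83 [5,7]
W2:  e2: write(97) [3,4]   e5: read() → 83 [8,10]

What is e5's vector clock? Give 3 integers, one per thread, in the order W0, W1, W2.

e2, invoked 3, has no incoming edges; only W2's bump applies → (0, 0, 1)
e1, invoked 1, has no incoming edges; only W1's bump applies → (0, 1, 0)
e4, invoked 6, has no incoming edges; only W0's bump applies → (1, 0, 0)
invoked at 8, e5 merges VC(e2)=(0, 0, 1), VC(e4)=(1, 0, 0) and bumps W2's slot → (1, 0, 2)
invoked at 5, e3 merges VC(e1)=(0, 1, 0), VC(e4)=(1, 0, 0) and bumps W1's slot → (1, 2, 0)
target: VC(e5) = (1, 0, 2)

(1, 0, 2)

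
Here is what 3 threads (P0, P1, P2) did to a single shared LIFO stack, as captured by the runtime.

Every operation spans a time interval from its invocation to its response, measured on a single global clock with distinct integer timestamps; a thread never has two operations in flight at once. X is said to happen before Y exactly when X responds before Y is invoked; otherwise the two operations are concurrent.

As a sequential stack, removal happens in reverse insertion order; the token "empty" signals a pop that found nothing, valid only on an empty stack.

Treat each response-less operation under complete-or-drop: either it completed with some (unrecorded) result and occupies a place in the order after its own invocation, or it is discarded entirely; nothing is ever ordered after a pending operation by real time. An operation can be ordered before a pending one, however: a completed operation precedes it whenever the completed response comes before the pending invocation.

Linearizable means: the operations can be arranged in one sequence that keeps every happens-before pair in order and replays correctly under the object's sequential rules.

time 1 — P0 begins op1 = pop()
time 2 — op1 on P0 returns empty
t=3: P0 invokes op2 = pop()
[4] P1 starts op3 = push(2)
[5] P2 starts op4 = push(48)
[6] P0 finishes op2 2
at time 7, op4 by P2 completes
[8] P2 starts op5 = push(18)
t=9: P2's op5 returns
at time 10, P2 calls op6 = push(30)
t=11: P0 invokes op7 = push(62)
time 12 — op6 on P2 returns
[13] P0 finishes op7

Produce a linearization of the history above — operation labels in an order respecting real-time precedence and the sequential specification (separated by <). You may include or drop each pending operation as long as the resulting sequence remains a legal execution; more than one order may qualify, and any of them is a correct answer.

op1 < op3 < op2 < op4 < op5 < op6 < op7

after step 1 (op1 pop() → empty): stack <>
after step 2 (op3 push(2) (pending, included)): stack <2>
after step 3 (op2 pop() → 2): stack <>
after step 4 (op4 push(48)): stack <48>
after step 5 (op5 push(18)): stack <48,18>
after step 6 (op6 push(30)): stack <48,18,30>
after step 7 (op7 push(62)): stack <48,18,30,62>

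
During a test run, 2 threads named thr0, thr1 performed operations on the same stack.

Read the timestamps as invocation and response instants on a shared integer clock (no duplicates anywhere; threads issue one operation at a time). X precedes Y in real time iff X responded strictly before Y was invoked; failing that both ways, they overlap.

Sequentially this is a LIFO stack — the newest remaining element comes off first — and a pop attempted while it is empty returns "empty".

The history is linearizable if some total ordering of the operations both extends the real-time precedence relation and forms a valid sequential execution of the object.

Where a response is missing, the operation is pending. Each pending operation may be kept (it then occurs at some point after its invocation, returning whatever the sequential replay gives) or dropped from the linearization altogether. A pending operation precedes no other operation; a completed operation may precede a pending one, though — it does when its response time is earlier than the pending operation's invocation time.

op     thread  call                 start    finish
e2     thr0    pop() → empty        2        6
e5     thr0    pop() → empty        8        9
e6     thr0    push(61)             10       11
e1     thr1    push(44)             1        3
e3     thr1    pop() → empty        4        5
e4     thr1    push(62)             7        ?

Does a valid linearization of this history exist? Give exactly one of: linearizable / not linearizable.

not linearizable

through event 5 a valid linearization exists; event 6 (e2 responding at time 6) ends that
all 3 real-time-respecting orders fail — 3 completed stack operations, no legal replay
sample order e1, e2, e3 stalls at step 2 — e2 pop() → empty has no legal effect
sample order e1, e3, e2 stalls at step 2 — e3 pop() → empty has no legal effect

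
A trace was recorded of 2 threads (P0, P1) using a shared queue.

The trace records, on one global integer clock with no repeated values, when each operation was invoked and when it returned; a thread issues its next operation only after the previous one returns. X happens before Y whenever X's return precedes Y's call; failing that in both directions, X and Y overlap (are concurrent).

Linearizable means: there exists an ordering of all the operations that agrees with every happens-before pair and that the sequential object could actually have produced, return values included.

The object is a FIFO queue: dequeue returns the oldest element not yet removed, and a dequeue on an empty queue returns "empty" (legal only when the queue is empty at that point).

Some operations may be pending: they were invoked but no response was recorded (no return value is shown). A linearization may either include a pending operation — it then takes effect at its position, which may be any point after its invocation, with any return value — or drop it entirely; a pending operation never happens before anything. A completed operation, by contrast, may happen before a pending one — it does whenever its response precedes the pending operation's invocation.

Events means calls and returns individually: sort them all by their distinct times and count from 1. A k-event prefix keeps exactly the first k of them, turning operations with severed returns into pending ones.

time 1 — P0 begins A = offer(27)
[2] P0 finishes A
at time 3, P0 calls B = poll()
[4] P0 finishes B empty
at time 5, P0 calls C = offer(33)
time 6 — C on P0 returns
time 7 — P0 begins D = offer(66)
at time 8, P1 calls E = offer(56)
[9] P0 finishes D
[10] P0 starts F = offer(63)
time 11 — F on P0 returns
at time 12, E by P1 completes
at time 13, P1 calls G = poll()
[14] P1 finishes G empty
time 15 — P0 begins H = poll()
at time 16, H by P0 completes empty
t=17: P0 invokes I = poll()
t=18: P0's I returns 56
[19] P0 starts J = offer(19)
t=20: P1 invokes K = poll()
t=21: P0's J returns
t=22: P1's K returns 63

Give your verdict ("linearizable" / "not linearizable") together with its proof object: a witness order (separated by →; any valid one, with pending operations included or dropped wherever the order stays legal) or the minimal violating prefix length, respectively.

cut after 3 events: linearizable; cut after 4 events (B responds, time 4): not linearizable
the completed operations (2 total) allow one real-time order; the queue replay rejects it
e.g. A, B: illegal at step 2, since B poll() → empty cannot apply there

not linearizable — minimal violating prefix: 4 events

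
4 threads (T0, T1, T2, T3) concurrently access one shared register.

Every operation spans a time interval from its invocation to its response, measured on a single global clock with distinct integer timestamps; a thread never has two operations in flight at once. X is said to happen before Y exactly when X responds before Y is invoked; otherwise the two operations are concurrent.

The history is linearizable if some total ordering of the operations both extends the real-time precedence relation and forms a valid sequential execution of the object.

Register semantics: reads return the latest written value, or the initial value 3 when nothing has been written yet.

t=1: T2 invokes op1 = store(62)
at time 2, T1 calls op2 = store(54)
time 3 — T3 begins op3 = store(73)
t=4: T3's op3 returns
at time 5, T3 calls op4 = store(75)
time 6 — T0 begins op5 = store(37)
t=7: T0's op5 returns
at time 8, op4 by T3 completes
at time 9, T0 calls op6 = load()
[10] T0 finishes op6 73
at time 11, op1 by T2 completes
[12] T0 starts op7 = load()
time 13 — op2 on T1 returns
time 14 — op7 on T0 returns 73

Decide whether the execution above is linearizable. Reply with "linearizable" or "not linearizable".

through event 9 a valid linearization exists; event 10 (op6 responding at time 10) ends that
4 completed operations, 2 real-time-consistent orders — every register replay fails
including or dropping the 2 pending operations (op1, op2) in any combination fails
sample order op3, op4, op5, op6 (pending dropped) stalls at step 4 — op6 load() → 73 has no legal effect
sample order op3, op5, op4, op6 (pending dropped) stalls at step 4 — op6 load() → 73 has no legal effect

not linearizable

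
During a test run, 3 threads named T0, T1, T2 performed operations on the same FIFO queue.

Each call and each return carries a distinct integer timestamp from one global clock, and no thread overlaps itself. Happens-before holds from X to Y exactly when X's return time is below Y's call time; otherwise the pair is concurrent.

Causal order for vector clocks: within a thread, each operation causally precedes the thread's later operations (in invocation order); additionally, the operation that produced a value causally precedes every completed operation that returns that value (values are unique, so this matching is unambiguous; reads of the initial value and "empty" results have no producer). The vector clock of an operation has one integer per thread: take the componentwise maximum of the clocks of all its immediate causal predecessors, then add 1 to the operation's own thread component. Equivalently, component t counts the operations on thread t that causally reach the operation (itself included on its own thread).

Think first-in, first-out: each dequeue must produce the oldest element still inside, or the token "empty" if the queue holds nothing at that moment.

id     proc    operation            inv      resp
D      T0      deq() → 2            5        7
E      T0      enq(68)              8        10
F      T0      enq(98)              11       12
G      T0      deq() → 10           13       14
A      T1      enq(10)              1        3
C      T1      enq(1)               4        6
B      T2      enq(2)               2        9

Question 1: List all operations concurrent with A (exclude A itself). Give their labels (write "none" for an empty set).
B

overlap test against A [1,3]: concurrent iff the interval meets 1..3
B [2,9]: concurrent
C [4,6]: after
D [5,7]: after
E [8,10]: after
F [11,12]: after
G [13,14]: after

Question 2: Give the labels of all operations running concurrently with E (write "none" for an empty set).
B

E spans [8,10]; an op avoiding the whole window 8..10 is ordered, any other is concurrent
A [1,3]: before
B [2,9]: concurrent
C [4,6]: before
D [5,7]: before
F [11,12]: after
G [13,14]: after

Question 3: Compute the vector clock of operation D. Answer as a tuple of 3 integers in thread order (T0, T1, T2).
(1, 0, 1)

VC(B, invoked at 2): no causal predecessors; +1 on T2 → (0, 0, 1)
VC(A, invoked at 1): no causal predecessors; +1 on T1 → (0, 1, 0)
VC(C, invoked at 4): max of VC(A)=(0, 1, 0), then +1 on thread T1 → (0, 2, 0)
VC(D, invoked at 5): max of VC(B)=(0, 0, 1), then +1 on thread T0 → (1, 0, 1)
VC(E, invoked at 8): max of VC(D)=(1, 0, 1), then +1 on thread T0 → (2, 0, 1)
VC(F, invoked at 11): max of VC(E)=(2, 0, 1), then +1 on thread T0 → (3, 0, 1)
VC(G, invoked at 13): max of VC(A)=(0, 1, 0), VC(F)=(3, 0, 1), then +1 on thread T0 → (4, 1, 1)
target: VC(D) = (1, 0, 1)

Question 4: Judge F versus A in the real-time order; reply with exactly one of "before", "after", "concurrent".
after

F spans [11,12], A spans [1,3]
resp(A)=3 < inv(F)=11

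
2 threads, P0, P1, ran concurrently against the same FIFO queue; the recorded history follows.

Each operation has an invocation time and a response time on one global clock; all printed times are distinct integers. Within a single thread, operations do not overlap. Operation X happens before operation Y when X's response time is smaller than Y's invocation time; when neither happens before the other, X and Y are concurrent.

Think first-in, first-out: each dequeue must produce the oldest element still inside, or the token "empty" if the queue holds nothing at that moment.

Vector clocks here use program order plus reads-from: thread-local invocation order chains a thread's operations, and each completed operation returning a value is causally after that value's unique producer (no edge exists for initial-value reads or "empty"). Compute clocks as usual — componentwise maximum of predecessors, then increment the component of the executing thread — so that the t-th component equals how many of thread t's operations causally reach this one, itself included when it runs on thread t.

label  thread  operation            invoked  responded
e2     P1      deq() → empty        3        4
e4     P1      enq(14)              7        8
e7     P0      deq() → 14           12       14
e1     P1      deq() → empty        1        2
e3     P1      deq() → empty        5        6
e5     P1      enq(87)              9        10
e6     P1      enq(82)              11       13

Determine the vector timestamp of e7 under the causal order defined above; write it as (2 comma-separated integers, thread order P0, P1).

(1, 4)

VC(e1, invoked at 1): no causal predecessors; +1 on P1 → (0, 1)
from VC(e1)=(0, 1), e2 (invoked 3) maxes components and bumps P1 → (0, 2)
from VC(e2)=(0, 2), e3 (invoked 5) maxes components and bumps P1 → (0, 3)
from VC(e3)=(0, 3), e4 (invoked 7) maxes components and bumps P1 → (0, 4)
from VC(e4)=(0, 4), e5 (invoked 9) maxes components and bumps P1 → (0, 5)
from VC(e4)=(0, 4), e7 (invoked 12) maxes components and bumps P0 → (1, 4)
from VC(e5)=(0, 5), e6 (invoked 11) maxes components and bumps P1 → (0, 6)
target: VC(e7) = (1, 4)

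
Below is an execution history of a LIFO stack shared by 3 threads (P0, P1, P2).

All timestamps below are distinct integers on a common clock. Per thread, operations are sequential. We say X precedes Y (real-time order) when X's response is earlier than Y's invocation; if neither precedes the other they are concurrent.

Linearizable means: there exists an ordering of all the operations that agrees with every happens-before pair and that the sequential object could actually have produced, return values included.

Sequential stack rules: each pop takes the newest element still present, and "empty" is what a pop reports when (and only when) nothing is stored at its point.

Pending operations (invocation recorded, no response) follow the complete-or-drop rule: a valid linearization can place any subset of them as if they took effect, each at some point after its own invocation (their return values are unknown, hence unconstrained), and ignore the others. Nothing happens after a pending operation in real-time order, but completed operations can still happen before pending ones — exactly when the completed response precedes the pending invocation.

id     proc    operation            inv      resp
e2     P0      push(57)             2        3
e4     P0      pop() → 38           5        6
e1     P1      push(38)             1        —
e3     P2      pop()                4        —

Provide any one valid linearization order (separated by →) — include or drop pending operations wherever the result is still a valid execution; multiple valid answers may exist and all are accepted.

e1 → e2 → e3 → e4

1. e1 push(38) (pending, included), leaving stack <38>
2. e2 push(57), leaving stack <38,57>
3. e3 pop() (pending, included), leaving stack <38>
4. e4 pop() → 38, leaving stack <>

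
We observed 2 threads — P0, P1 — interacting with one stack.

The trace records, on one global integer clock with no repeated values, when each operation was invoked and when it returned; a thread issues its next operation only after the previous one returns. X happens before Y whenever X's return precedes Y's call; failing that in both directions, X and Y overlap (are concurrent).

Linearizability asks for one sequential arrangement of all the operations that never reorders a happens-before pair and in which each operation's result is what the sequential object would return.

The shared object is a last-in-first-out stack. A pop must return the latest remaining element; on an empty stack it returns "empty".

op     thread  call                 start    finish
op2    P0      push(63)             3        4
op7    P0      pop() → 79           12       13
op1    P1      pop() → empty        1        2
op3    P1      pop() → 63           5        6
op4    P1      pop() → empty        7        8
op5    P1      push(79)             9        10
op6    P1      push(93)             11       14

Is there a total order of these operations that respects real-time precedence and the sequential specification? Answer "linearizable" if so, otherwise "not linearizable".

linearizable

a witness: op1, op2, op3, op4, op5, op7, op6
step 1: op1 pop() → empty — stack <>
step 2: op2 push(63) — stack <63>
step 3: op3 pop() → 63 — stack <>
step 4: op4 pop() → empty — stack <>
step 5: op5 push(79) — stack <79>
step 6: op7 pop() → 79 — stack <>
step 7: op6 push(93) — stack <93>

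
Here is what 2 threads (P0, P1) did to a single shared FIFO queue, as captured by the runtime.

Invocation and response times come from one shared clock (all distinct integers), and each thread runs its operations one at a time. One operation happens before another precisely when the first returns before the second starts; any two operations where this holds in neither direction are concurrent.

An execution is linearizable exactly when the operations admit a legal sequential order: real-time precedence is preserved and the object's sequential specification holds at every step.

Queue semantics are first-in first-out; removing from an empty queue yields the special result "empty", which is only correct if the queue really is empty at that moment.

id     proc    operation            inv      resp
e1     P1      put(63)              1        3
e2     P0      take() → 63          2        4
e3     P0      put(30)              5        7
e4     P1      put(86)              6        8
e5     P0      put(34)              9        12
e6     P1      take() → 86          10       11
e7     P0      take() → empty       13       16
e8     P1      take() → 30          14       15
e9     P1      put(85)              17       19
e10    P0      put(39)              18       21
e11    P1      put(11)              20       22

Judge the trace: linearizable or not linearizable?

not linearizable

prefix check: 1..15 passes, 1..16 fails once e7's time-16 response joins
the 8 completed operations admit 16 real-time orders; each fails the FIFO queue replay
one such order, e1, e2, e3, e4, e5, e6, e7, e8, breaks at step 6 where e6 take() → 86 is illegal
one such order, e1, e2, e3, e4, e5, e6, e8, e7, breaks at step 6 where e6 take() → 86 is illegal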